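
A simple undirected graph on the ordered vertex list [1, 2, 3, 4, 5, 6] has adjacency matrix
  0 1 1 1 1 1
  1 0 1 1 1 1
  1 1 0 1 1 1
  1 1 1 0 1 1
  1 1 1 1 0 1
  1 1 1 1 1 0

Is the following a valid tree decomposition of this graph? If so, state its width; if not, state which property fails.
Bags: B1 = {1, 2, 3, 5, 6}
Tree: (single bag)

No — vertex 4 appears in no bag.

A tree decomposition must satisfy three properties: every vertex lies in some bag; for every edge, both endpoints lie together in some bag; and for every vertex, the bags containing it form a connected subtree. Here vertex 4 appears in no bag, so the decomposition is invalid.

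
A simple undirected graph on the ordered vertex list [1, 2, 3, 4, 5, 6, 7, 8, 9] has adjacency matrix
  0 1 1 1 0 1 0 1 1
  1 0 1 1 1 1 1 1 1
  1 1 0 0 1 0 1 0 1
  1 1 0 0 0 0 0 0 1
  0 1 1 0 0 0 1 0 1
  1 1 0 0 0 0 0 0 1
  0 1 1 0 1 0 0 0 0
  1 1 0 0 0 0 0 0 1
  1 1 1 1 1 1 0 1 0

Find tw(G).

3

A width-3 tree decomposition is:
Bags: B1 = {1, 2, 8, 9}  B2 = {1, 2, 4, 9}  B3 = {1, 2, 3, 9}  B4 = {1, 2, 6, 9}  B5 = {2, 3, 5, 9}  B6 = {2, 3, 5, 7}
Tree: B1–B2, B1–B3, B2–B4, B3–B5, B5–B6
The largest bag has 4 vertices, giving width 3; this decomposition certifies tw(G) ≤ 3. On the other hand G contains the 4-clique {1, 2, 8, 9}. A clique must lie in a single bag of any decomposition, so no decomposition can have width below 3. Combining the bounds, tw(G) = 3.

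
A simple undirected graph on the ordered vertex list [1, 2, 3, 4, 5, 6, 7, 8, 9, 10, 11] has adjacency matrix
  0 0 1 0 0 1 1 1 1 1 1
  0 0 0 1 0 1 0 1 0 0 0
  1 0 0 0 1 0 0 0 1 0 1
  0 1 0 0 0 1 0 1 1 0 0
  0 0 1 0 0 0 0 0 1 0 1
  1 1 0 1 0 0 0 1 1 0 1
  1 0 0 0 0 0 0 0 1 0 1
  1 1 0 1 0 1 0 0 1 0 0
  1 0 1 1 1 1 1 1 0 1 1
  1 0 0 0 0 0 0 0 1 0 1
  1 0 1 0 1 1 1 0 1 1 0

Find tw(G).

A width-3 tree decomposition is:
Bags: B1 = {4, 6, 8, 9}  B2 = {1, 6, 8, 9}  B3 = {1, 6, 9, 11}  B4 = {1, 7, 9, 11}  B5 = {1, 3, 9, 11}  B6 = {2, 4, 6, 8}  B7 = {3, 5, 9, 11}  B8 = {1, 9, 10, 11}
Tree: B1–B2, B2–B3, B3–B4, B4–B5, B1–B6, B5–B7, B4–B8
The largest bag has 4 vertices, giving width 3; this decomposition certifies tw(G) ≤ 3. Conversely, {1, 6, 8, 9} is a clique of size 4, and the vertices of any clique must share a bag in every tree decomposition; so some bag has ≥ 4 vertices and tw(G) ≥ 3. Hence tw(G) = 3 exactly.

3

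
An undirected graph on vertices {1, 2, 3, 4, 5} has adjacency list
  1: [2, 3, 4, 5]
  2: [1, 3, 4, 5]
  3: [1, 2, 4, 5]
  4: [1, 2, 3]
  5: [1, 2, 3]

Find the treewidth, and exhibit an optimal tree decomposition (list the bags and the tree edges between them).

Each bag holds 4 vertices, so the decomposition has width 3, which upper-bounds the treewidth. On the other hand G contains the 4-clique {1, 2, 3, 4}. A clique must lie in a single bag of any decomposition, so no decomposition can have width below 3. Therefore the treewidth is 3.

Treewidth 3.
One such decomposition:
Bags: B1 = {1, 2, 3, 5}  B2 = {1, 2, 3, 4}
Tree: B1–B2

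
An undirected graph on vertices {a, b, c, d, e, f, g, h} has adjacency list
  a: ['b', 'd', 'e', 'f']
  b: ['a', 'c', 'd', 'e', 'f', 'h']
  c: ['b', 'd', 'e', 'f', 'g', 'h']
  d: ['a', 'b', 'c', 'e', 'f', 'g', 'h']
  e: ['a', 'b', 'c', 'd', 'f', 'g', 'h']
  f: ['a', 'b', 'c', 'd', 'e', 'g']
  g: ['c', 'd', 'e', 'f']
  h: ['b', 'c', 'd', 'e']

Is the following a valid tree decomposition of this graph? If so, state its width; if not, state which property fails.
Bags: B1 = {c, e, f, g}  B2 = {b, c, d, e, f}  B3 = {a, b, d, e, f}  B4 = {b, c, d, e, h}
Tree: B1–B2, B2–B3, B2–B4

A tree decomposition must satisfy three properties: every vertex lies in some bag; for every edge, both endpoints lie together in some bag; and for every vertex, the bags containing it form a connected subtree. Here edge (d,g) lies in no bag, so the decomposition is invalid.

No — edge (d,g) lies in no bag.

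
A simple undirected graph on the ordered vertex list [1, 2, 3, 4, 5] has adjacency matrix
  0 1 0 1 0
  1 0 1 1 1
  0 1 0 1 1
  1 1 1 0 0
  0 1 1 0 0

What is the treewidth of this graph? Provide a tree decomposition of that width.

Treewidth 2.
Bags: B1 = {2, 3, 4}  B2 = {1, 2, 4}  B3 = {2, 3, 5}
Tree: B1–B2, B1–B3

Each bag holds 3 vertices, so the decomposition has width 2, which upper-bounds the treewidth. On the other hand G contains the 3-clique {1, 2, 4}. A clique must lie in a single bag of any decomposition, so no decomposition can have width below 2. The upper and lower bounds meet at 2, so that is the treewidth.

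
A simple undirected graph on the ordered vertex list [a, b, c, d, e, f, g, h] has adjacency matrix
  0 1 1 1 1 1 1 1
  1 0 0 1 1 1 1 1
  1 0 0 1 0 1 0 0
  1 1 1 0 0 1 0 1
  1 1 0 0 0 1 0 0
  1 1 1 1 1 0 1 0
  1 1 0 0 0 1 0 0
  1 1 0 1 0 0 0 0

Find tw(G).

3

A width-3 tree decomposition is:
Bags: B1 = {a, b, d, f}  B2 = {a, b, f, g}  B3 = {a, b, d, h}  B4 = {a, c, d, f}  B5 = {a, b, e, f}
Tree: B1–B2, B1–B3, B1–B4, B2–B5
Every bag has size at most 4, so the width is 4 − 1 = 3 and tw(G) ≤ 3. Conversely, {a, b, d, h} is a clique of size 4, and the vertices of any clique must share a bag in every tree decomposition; so some bag has ≥ 4 vertices and tw(G) ≥ 3. The upper and lower bounds meet at 3, so that is the treewidth.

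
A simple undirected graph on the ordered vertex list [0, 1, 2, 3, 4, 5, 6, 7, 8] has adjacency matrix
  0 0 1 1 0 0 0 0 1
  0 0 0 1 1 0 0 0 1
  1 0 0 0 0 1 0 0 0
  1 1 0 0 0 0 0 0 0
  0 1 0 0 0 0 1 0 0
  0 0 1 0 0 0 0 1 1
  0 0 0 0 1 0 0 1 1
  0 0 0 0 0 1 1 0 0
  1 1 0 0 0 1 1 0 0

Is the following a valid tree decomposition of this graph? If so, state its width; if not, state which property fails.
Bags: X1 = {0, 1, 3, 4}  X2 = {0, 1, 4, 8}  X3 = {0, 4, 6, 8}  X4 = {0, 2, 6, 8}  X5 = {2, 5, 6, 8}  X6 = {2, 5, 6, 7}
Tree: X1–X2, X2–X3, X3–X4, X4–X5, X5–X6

Checking the three conditions: (i) the bags cover all of {0, 1, 2, 3, 4, 5, 6, 7, 8}; (ii) for each edge, some bag contains both endpoints; (iii) the bags containing any fixed vertex form a subtree. All hold, so the decomposition is valid with width 4 − 1 = 3.

Yes; width 3.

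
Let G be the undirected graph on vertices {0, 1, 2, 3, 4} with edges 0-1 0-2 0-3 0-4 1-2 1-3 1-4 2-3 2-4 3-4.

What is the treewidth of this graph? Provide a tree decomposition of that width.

With just one bag of size 5, the width is 5 − 1 = 4, so tw(G) ≤ 4. For the lower bound, the 5 vertices {0, 1, 2, 3, 4} are pairwise adjacent, and any tree decomposition puts a clique entirely inside one bag — forcing width ≥ 4. Combining the bounds, tw(G) = 4.

Treewidth 4.
One such decomposition:
Bags: B1 = {0, 1, 2, 3, 4}
Tree: (single bag)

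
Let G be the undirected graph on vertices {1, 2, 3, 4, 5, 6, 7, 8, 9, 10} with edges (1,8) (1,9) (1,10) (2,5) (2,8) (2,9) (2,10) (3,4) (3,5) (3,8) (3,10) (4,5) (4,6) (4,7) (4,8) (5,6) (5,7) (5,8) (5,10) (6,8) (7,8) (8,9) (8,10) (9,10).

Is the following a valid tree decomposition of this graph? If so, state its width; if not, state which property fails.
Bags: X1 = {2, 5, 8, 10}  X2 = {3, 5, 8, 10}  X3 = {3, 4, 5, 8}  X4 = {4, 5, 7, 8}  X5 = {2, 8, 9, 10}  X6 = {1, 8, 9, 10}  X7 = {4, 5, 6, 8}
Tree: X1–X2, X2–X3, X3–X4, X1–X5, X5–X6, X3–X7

Yes; width 3.

Vertex coverage: the bags together contain {1, 2, 3, 4, 5, 6, 7, 8, 9, 10}, the full vertex set. Edge coverage: each edge of G has both endpoints in at least one bag. Running intersection: for every vertex, the bags containing it form a connected subtree. All three properties hold, so this is a valid tree decomposition of width max|bag| − 1 = 3, and hence tw(G) ≤ 3.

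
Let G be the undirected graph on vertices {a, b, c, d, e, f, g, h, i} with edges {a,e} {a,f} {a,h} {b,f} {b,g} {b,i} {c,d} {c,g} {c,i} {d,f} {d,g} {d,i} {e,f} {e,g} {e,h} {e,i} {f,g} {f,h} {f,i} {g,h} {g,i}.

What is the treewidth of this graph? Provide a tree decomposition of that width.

Treewidth 3.
One such decomposition:
Bags: B1 = {c, d, g, i}  B2 = {d, f, g, i}  B3 = {b, f, g, i}  B4 = {e, f, g, i}  B5 = {e, f, g, h}  B6 = {a, e, f, h}
Tree: B1–B2, B2–B3, B3–B4, B4–B5, B5–B6

Every bag has size at most 4, so the width is 4 − 1 = 3 and tw(G) ≤ 3. On the other hand G contains the 4-clique {c, d, g, i}. A clique must lie in a single bag of any decomposition, so no decomposition can have width below 3. Combining the bounds, tw(G) = 3.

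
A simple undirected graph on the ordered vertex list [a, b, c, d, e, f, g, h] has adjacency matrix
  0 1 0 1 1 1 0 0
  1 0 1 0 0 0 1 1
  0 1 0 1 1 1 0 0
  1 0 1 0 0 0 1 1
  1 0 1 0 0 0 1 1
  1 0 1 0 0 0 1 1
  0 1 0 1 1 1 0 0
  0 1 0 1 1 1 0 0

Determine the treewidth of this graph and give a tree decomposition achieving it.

Each bag holds 5 vertices, so the decomposition has width 4, which upper-bounds the treewidth. For the lower bound: the 5 vertex sets {b,h}, {c,e}, {f,g}, {a}, {d} are disjoint, each induces a connected subgraph, and every pair is joined by at least one edge of G. Contracting each set to a single vertex therefore yields K_{5} as a minor, and since treewidth is minor-monotone, tw(G) ≥ tw(K_{5}) = 4. Therefore the treewidth is 4.

Treewidth 4.
Bags: B1 = {a, b, c, g, h}  B2 = {a, c, e, g, h}  B3 = {a, c, f, g, h}  B4 = {a, c, d, g, h}
Tree: B1–B2, B2–B3, B3–B4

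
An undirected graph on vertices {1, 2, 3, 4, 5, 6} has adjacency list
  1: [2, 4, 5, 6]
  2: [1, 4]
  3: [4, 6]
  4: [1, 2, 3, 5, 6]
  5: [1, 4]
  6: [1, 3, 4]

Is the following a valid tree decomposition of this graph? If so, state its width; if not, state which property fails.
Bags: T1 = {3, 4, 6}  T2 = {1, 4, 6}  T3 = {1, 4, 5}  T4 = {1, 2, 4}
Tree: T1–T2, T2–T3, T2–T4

Yes; width 2.

Every vertex of G appears in some bag (union = {1, 2, 3, 4, 5, 6}); every edge is covered by a bag; and for each vertex v the set of bags containing v is connected in the bag tree. The decomposition is therefore valid. The largest bag has 3 vertices, so the width is 2.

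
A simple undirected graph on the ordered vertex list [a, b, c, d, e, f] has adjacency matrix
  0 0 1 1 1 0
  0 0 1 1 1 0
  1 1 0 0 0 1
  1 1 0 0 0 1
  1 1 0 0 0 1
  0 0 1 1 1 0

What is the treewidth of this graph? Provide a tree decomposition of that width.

Treewidth 3.
One such decomposition:
Bags: B1 = {a, b, c, f}  B2 = {a, b, d, f}  B3 = {a, b, e, f}
Tree: B1–B2, B2–B3

The largest bag has 4 vertices, giving width 3; this decomposition certifies tw(G) ≤ 3. For the lower bound: the 4 vertex sets {b,c}, {d,f}, {a}, {e} are disjoint, each induces a connected subgraph, and every pair is joined by at least one edge of G. Contracting each set to a single vertex therefore yields K_{4} as a minor, and since treewidth is minor-monotone, tw(G) ≥ tw(K_{4}) = 3. Combining the bounds, tw(G) = 3.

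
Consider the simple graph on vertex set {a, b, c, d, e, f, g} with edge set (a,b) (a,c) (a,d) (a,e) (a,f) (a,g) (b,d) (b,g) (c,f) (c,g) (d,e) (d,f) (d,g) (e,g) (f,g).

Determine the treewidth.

3

A width-3 tree decomposition is:
Bags: B1 = {a, b, d, g}  B2 = {a, d, f, g}  B3 = {a, c, f, g}  B4 = {a, d, e, g}
Tree: B1–B2, B2–B3, B1–B4
Each bag holds 4 vertices, so the decomposition has width 3, which upper-bounds the treewidth. On the other hand G contains the 4-clique {a, d, e, g}. A clique must lie in a single bag of any decomposition, so no decomposition can have width below 3. The upper and lower bounds meet at 3, so that is the treewidth.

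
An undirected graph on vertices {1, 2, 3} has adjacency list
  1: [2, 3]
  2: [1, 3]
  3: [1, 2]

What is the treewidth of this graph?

A width-2 tree decomposition is:
Bags: B1 = {1, 2, 3}
Tree: (single bag)
With just one bag of size 3, the width is 3 − 1 = 2, so tw(G) ≤ 2. On the other hand G contains the 3-clique {1, 2, 3}. A clique must lie in a single bag of any decomposition, so no decomposition can have width below 2. Hence tw(G) = 2 exactly.

2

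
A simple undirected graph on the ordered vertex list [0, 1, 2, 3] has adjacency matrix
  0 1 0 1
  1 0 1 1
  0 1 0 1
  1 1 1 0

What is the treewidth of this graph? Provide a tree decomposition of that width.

Treewidth 2.
One optimal decomposition is:
Bags: B1 = {0, 1, 3}  B2 = {1, 2, 3}
Tree: B1–B2

Each bag holds 3 vertices, so the decomposition has width 2, which upper-bounds the treewidth. For the lower bound, the 3 vertices {0, 1, 3} are pairwise adjacent, and any tree decomposition puts a clique entirely inside one bag — forcing width ≥ 2. Hence tw(G) = 2 exactly.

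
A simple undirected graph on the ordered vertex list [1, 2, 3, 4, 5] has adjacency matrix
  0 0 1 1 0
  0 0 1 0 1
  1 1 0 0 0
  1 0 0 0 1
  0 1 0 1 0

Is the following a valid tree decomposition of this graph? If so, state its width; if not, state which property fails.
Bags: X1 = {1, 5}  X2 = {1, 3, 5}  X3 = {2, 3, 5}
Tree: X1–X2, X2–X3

No — vertex 4 appears in no bag.

A tree decomposition must satisfy three properties: every vertex lies in some bag; for every edge, both endpoints lie together in some bag; and for every vertex, the bags containing it form a connected subtree. Here vertex 4 appears in no bag, so the decomposition is invalid.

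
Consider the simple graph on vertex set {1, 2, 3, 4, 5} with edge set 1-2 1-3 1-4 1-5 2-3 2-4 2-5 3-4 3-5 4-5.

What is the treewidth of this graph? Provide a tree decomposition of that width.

Treewidth 4.
One such decomposition:
Bags: B1 = {1, 2, 3, 4, 5}
Tree: (single bag)

With just one bag of size 5, the width is 5 − 1 = 4, so tw(G) ≤ 4. On the other hand G contains the 5-clique {1, 2, 3, 4, 5}. A clique must lie in a single bag of any decomposition, so no decomposition can have width below 4. Therefore the treewidth is 4.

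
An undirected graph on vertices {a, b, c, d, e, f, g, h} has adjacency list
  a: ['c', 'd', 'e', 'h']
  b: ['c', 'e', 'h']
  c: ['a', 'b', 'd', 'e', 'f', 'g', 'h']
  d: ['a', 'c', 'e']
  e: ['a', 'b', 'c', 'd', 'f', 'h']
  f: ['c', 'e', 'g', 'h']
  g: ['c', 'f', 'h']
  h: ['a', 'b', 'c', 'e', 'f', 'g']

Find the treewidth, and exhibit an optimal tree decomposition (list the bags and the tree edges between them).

Treewidth 3.
One optimal decomposition is:
Bags: B1 = {a, c, e, h}  B2 = {c, e, f, h}  B3 = {b, c, e, h}  B4 = {a, c, d, e}  B5 = {c, f, g, h}
Tree: B1–B2, B2–B3, B1–B4, B2–B5

Every bag has size at most 4, so the width is 4 − 1 = 3 and tw(G) ≤ 3. On the other hand G contains the 4-clique {a, c, d, e}. A clique must lie in a single bag of any decomposition, so no decomposition can have width below 3. Hence tw(G) = 3 exactly.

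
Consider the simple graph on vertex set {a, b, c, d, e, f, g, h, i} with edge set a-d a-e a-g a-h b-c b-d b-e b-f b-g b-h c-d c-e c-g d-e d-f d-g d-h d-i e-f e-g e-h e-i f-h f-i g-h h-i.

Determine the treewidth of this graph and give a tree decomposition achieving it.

Treewidth 4.
One such decomposition:
Bags: B1 = {b, d, e, g, h}  B2 = {b, c, d, e, g}  B3 = {b, d, e, f, h}  B4 = {a, d, e, g, h}  B5 = {d, e, f, h, i}
Tree: B1–B2, B1–B3, B1–B4, B3–B5

The largest bag has 5 vertices, giving width 4; this decomposition certifies tw(G) ≤ 4. On the other hand G contains the 5-clique {a, d, e, g, h}. A clique must lie in a single bag of any decomposition, so no decomposition can have width below 4. Combining the bounds, tw(G) = 4.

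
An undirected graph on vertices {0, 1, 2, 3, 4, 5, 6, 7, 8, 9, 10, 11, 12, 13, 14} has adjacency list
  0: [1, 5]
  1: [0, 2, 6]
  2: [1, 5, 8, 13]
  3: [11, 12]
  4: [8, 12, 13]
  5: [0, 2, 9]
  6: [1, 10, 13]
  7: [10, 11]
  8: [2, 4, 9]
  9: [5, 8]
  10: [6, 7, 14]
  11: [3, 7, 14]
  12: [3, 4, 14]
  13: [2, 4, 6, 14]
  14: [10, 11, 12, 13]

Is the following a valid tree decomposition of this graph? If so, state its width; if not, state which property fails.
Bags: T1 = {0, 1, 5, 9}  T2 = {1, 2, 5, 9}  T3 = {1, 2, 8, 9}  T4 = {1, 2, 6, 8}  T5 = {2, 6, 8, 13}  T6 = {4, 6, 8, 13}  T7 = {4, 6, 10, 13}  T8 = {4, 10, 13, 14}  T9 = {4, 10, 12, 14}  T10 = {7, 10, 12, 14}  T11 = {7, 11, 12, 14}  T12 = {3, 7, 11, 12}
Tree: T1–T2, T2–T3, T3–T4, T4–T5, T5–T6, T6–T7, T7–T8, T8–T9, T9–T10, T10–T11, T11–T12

Checking the three conditions: (i) the bags cover all of {0, 1, 2, 3, 4, 5, 6, 7, 8, 9, 10, 11, 12, 13, 14}; (ii) for each edge, some bag contains both endpoints; (iii) the bags containing any fixed vertex form a subtree. All hold, so the decomposition is valid with width 4 − 1 = 3.

Yes; width 3.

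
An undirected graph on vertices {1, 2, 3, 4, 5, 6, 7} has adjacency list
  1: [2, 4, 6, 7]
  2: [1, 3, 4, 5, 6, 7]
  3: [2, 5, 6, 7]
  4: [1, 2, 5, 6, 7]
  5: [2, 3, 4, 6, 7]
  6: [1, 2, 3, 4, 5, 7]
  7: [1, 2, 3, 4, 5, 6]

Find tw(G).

A width-4 tree decomposition is:
Bags: B1 = {2, 4, 5, 6, 7}  B2 = {2, 3, 5, 6, 7}  B3 = {1, 2, 4, 6, 7}
Tree: B1–B2, B1–B3
Each bag holds 5 vertices, so the decomposition has width 4, which upper-bounds the treewidth. For the lower bound, the 5 vertices {2, 3, 5, 6, 7} are pairwise adjacent, and any tree decomposition puts a clique entirely inside one bag — forcing width ≥ 4. Combining the bounds, tw(G) = 4.

4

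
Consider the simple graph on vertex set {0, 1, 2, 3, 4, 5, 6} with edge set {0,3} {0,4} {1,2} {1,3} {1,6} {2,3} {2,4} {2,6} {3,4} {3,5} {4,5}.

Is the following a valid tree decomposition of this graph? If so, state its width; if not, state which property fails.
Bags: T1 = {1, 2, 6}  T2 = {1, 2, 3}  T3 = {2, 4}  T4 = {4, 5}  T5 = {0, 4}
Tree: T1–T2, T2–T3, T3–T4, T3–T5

A tree decomposition must satisfy three properties: every vertex lies in some bag; for every edge, both endpoints lie together in some bag; and for every vertex, the bags containing it form a connected subtree. Here edge (3,4) lies in no bag, so the decomposition is invalid.

No — edge (3,4) lies in no bag.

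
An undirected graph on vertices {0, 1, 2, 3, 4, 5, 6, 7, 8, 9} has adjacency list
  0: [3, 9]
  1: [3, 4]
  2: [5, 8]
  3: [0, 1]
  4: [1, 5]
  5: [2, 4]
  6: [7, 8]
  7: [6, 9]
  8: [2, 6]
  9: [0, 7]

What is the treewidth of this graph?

A width-2 tree decomposition is:
Bags: B1 = {0, 3, 9}  B2 = {3, 7, 9}  B3 = {3, 6, 7}  B4 = {3, 6, 8}  B5 = {2, 3, 8}  B6 = {2, 3, 5}  B7 = {3, 4, 5}  B8 = {1, 3, 4}
Tree: B1–B2, B2–B3, B3–B4, B4–B5, B5–B6, B6–B7, B7–B8
Each bag holds 3 vertices, so the decomposition has width 2, which upper-bounds the treewidth. For the lower bound, G contains the cycle 3–0–9–7–6–8–2–5–4–1–3, so G is not a forest; only forests have treewidth ≤ 1, hence tw(G) ≥ 2. Combining the bounds, tw(G) = 2.

2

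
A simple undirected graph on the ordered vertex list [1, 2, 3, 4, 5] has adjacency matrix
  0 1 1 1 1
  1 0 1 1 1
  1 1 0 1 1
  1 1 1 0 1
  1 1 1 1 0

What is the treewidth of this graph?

4

A width-4 tree decomposition is:
Bags: B1 = {1, 2, 3, 4, 5}
Tree: (single bag)
With just one bag of size 5, the width is 5 − 1 = 4, so tw(G) ≤ 4. On the other hand G contains the 5-clique {1, 2, 3, 4, 5}. A clique must lie in a single bag of any decomposition, so no decomposition can have width below 4. The upper and lower bounds meet at 4, so that is the treewidth.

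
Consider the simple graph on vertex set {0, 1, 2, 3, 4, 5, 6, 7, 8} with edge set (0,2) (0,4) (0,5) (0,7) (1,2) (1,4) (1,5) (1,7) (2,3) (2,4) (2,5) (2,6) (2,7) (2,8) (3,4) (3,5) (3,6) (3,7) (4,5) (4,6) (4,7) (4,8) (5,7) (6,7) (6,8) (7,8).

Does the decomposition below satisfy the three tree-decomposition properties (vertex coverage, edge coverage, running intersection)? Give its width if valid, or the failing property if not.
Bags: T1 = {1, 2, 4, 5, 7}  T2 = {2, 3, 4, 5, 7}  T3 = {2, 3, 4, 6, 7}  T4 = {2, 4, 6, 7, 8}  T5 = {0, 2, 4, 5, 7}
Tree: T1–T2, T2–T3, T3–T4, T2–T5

Checking the three conditions: (i) the bags cover all of {0, 1, 2, 3, 4, 5, 6, 7, 8}; (ii) for each edge, some bag contains both endpoints; (iii) the bags containing any fixed vertex form a subtree. All hold, so the decomposition is valid with width 5 − 1 = 4.

Yes; width 4.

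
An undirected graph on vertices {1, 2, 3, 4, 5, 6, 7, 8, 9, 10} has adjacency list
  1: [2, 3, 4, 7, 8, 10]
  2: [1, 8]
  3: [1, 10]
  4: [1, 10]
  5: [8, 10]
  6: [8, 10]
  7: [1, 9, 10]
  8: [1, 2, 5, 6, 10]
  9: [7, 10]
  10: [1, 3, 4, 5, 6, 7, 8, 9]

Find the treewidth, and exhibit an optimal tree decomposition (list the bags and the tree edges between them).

Treewidth 2.
One such decomposition:
Bags: B1 = {1, 8, 10}  B2 = {5, 8, 10}  B3 = {1, 4, 10}  B4 = {1, 7, 10}  B5 = {1, 3, 10}  B6 = {1, 2, 8}  B7 = {6, 8, 10}  B8 = {7, 9, 10}
Tree: B1–B2, B1–B3, B3–B4, B3–B5, B1–B6, B1–B7, B4–B8

The largest bag has 3 vertices, giving width 2; this decomposition certifies tw(G) ≤ 2. Conversely, {1, 2, 8} is a clique of size 3, and the vertices of any clique must share a bag in every tree decomposition; so some bag has ≥ 3 vertices and tw(G) ≥ 2. Combining the bounds, tw(G) = 2.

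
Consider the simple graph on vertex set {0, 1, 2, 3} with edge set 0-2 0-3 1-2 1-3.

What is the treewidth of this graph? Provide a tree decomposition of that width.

Each bag holds 3 vertices, so the decomposition has width 2, which upper-bounds the treewidth. The edges 0–3–1–2–0 form a cycle, so G is not a tree and its treewidth is at least 2. The upper and lower bounds meet at 2, so that is the treewidth.

Treewidth 2.
One such decomposition:
Bags: B1 = {0, 1, 3}  B2 = {0, 1, 2}
Tree: B1–B2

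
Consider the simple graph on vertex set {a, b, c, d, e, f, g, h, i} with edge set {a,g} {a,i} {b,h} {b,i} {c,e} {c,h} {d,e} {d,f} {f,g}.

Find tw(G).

A width-2 tree decomposition is:
Bags: B1 = {b, c, h}  B2 = {b, c, e}  B3 = {b, d, e}  B4 = {b, d, f}  B5 = {b, f, g}  B6 = {a, b, g}  B7 = {a, b, i}
Tree: B1–B2, B2–B3, B3–B4, B4–B5, B5–B6, B6–B7
The largest bag has 3 vertices, giving width 2; this decomposition certifies tw(G) ≤ 2. For the lower bound, G contains the cycle b–h–c–e–d–f–g–a–i–b, so G is not a forest; only forests have treewidth ≤ 1, hence tw(G) ≥ 2. Combining the bounds, tw(G) = 2.

2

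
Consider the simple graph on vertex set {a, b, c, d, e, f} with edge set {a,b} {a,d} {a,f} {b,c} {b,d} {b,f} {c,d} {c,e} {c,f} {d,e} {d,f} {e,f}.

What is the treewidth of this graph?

A width-3 tree decomposition is:
Bags: B1 = {b, c, d, f}  B2 = {a, b, d, f}  B3 = {c, d, e, f}
Tree: B1–B2, B1–B3
Every bag has size at most 4, so the width is 4 − 1 = 3 and tw(G) ≤ 3. Conversely, {c, d, e, f} is a clique of size 4, and the vertices of any clique must share a bag in every tree decomposition; so some bag has ≥ 4 vertices and tw(G) ≥ 3. Therefore the treewidth is 3.

3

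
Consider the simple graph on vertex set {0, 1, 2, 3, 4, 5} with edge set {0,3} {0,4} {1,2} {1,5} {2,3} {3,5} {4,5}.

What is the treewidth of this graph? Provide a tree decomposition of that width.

The largest bag has 3 vertices, giving width 2; this decomposition certifies tw(G) ≤ 2. The edges 0–4–5–3–0 form a cycle, so G is not a tree and its treewidth is at least 2. Hence tw(G) = 2 exactly.

Treewidth 2.
One such decomposition:
Bags: B1 = {0, 3, 4}  B2 = {3, 4, 5}  B3 = {2, 3, 5}  B4 = {1, 2, 5}
Tree: B1–B2, B2–B3, B3–B4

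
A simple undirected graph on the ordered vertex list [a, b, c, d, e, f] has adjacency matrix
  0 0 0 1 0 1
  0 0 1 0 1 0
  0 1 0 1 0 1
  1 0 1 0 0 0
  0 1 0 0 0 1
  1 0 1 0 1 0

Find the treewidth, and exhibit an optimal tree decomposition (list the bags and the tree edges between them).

Every bag has size at most 3, so the width is 3 − 1 = 2 and tw(G) ≤ 2. The edges d–a–f–c–d form a cycle, so G is not a tree and its treewidth is at least 2. Hence tw(G) = 2 exactly.

Treewidth 2.
Bags: B1 = {a, c, d}  B2 = {a, c, f}  B3 = {b, c, f}  B4 = {b, e, f}
Tree: B1–B2, B2–B3, B3–B4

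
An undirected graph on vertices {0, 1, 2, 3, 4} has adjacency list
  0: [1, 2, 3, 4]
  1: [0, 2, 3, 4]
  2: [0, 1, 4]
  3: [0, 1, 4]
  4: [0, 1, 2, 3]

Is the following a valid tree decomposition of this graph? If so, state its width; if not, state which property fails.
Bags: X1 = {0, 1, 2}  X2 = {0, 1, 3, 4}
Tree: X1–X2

A tree decomposition must satisfy three properties: every vertex lies in some bag; for every edge, both endpoints lie together in some bag; and for every vertex, the bags containing it form a connected subtree. Here edge (4,2) lies in no bag, so the decomposition is invalid.

No — edge (4,2) lies in no bag.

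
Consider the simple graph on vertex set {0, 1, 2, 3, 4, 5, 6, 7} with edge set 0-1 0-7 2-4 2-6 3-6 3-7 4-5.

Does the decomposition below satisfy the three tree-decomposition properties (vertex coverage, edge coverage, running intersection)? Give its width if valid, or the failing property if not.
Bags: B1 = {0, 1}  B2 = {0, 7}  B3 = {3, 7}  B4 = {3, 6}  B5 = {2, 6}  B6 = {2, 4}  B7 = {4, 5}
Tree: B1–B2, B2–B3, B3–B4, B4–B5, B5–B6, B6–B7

Yes; width 1.

Checking the three conditions: (i) the bags cover all of {0, 1, 2, 3, 4, 5, 6, 7}; (ii) for each edge, some bag contains both endpoints; (iii) the bags containing any fixed vertex form a subtree. All hold, so the decomposition is valid with width 2 − 1 = 1.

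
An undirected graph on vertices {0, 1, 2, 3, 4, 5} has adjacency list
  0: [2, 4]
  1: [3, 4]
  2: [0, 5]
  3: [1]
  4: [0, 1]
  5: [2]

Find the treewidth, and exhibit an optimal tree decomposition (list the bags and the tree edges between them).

The largest bag has 2 vertices, giving width 1; this decomposition certifies tw(G) ≤ 1. Any graph with an edge has treewidth ≥ 1, and G has the edge 3–1. Hence tw(G) = 1 exactly.

Treewidth 1.
Bags: B1 = {1, 3}  B2 = {1, 4}  B3 = {0, 4}  B4 = {0, 2}  B5 = {2, 5}
Tree: B1–B2, B2–B3, B3–B4, B4–B5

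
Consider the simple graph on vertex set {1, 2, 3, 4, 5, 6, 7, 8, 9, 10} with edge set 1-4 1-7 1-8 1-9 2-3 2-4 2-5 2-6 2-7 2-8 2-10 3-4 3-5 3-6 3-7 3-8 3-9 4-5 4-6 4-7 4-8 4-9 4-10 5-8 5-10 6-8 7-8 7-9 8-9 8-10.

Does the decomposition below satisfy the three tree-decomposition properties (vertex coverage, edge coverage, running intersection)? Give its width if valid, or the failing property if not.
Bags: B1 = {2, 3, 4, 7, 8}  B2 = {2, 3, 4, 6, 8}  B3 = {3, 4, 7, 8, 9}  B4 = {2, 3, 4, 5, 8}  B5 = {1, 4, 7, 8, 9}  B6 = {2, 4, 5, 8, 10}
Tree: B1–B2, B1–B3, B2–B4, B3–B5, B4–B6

Checking the three conditions: (i) the bags cover all of {1, 2, 3, 4, 5, 6, 7, 8, 9, 10}; (ii) for each edge, some bag contains both endpoints; (iii) the bags containing any fixed vertex form a subtree. All hold, so the decomposition is valid with width 5 − 1 = 4.

Yes; width 4.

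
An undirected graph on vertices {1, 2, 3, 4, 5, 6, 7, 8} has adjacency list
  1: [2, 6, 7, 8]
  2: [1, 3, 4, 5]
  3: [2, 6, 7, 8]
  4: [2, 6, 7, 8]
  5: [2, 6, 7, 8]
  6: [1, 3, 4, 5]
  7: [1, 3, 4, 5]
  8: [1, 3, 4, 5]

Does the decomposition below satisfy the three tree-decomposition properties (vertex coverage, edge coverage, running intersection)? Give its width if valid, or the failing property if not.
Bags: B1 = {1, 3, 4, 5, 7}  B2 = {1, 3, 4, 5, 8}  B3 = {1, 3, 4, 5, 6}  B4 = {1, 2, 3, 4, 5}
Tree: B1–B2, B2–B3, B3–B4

Every vertex of G appears in some bag (union = {1, 2, 3, 4, 5, 6, 7, 8}); every edge is covered by a bag; and for each vertex v the set of bags containing v is connected in the bag tree. The decomposition is therefore valid. The largest bag has 5 vertices, so the width is 4.

Yes; width 4.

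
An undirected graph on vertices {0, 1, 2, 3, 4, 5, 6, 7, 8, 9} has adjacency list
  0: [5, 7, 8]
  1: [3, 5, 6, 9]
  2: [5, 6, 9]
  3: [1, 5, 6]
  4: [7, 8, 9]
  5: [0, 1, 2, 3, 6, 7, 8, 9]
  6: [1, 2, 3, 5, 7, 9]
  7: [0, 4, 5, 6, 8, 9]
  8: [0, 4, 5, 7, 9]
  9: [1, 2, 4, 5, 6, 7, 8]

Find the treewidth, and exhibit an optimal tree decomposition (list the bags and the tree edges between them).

Treewidth 3.
One such decomposition:
Bags: B1 = {5, 6, 7, 9}  B2 = {5, 7, 8, 9}  B3 = {4, 7, 8, 9}  B4 = {1, 5, 6, 9}  B5 = {0, 5, 7, 8}  B6 = {2, 5, 6, 9}  B7 = {1, 3, 5, 6}
Tree: B1–B2, B2–B3, B1–B4, B2–B5, B1–B6, B4–B7

Each bag holds 4 vertices, so the decomposition has width 3, which upper-bounds the treewidth. For the lower bound, the 4 vertices {4, 7, 8, 9} are pairwise adjacent, and any tree decomposition puts a clique entirely inside one bag — forcing width ≥ 3. Combining the bounds, tw(G) = 3.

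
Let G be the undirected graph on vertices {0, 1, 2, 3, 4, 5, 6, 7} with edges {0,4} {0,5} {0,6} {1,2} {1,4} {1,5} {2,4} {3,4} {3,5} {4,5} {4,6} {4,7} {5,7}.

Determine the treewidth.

2

A width-2 tree decomposition is:
Bags: B1 = {4, 5, 7}  B2 = {1, 4, 5}  B3 = {0, 4, 5}  B4 = {1, 2, 4}  B5 = {0, 4, 6}  B6 = {3, 4, 5}
Tree: B1–B2, B2–B3, B2–B4, B3–B5, B1–B6
Each bag holds 3 vertices, so the decomposition has width 2, which upper-bounds the treewidth. For the lower bound, the 3 vertices {1, 2, 4} are pairwise adjacent, and any tree decomposition puts a clique entirely inside one bag — forcing width ≥ 2. Therefore the treewidth is 2.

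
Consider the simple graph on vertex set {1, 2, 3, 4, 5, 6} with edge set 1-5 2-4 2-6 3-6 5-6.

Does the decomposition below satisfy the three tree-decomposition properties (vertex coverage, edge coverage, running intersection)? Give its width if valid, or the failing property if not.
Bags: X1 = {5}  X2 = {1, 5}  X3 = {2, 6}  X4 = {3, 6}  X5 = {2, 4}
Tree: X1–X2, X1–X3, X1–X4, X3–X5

A tree decomposition must satisfy three properties: every vertex lies in some bag; for every edge, both endpoints lie together in some bag; and for every vertex, the bags containing it form a connected subtree. Here edge (6,5) lies in no bag, so the decomposition is invalid.

No — edge (6,5) lies in no bag.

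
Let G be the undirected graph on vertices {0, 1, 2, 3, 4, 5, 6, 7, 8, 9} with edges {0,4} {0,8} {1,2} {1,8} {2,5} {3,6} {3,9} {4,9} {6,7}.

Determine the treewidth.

1

A width-1 tree decomposition is:
Bags: B1 = {2, 5}  B2 = {1, 2}  B3 = {1, 8}  B4 = {0, 8}  B5 = {0, 4}  B6 = {4, 9}  B7 = {3, 9}  B8 = {3, 6}  B9 = {6, 7}
Tree: B1–B2, B2–B3, B3–B4, B4–B5, B5–B6, B6–B7, B7–B8, B8–B9
Every bag has size at most 2, so the width is 2 − 1 = 1 and tw(G) ≤ 1. Since G has at least one edge (e.g. 5–2), it is not an edgeless graph, so tw(G) ≥ 1. Combining the bounds, tw(G) = 1.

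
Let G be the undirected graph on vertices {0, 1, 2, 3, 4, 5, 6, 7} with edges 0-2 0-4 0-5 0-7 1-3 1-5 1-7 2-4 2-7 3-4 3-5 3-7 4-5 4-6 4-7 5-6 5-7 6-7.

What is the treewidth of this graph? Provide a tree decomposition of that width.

Treewidth 3.
One optimal decomposition is:
Bags: B1 = {0, 2, 4, 7}  B2 = {0, 4, 5, 7}  B3 = {4, 5, 6, 7}  B4 = {3, 4, 5, 7}  B5 = {1, 3, 5, 7}
Tree: B1–B2, B2–B3, B2–B4, B4–B5

The largest bag has 4 vertices, giving width 3; this decomposition certifies tw(G) ≤ 3. On the other hand G contains the 4-clique {1, 3, 5, 7}. A clique must lie in a single bag of any decomposition, so no decomposition can have width below 3. The upper and lower bounds meet at 3, so that is the treewidth.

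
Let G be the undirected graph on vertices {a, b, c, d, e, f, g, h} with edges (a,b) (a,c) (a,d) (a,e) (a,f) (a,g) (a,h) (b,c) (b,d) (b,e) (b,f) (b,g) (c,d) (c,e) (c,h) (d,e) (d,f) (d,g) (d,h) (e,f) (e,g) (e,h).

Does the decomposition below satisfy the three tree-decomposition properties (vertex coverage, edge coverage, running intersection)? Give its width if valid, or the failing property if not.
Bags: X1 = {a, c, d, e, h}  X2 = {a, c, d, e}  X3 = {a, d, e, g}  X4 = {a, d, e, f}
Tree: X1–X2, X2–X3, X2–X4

No — vertex b appears in no bag.

A tree decomposition must satisfy three properties: every vertex lies in some bag; for every edge, both endpoints lie together in some bag; and for every vertex, the bags containing it form a connected subtree. Here vertex b appears in no bag, so the decomposition is invalid.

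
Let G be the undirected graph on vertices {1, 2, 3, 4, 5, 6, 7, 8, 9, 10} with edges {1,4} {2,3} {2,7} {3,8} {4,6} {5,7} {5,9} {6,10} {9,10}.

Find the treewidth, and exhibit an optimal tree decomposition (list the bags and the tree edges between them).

Treewidth 1.
One such decomposition:
Bags: B1 = {3, 8}  B2 = {2, 3}  B3 = {2, 7}  B4 = {5, 7}  B5 = {5, 9}  B6 = {9, 10}  B7 = {6, 10}  B8 = {4, 6}  B9 = {1, 4}
Tree: B1–B2, B2–B3, B3–B4, B4–B5, B5–B6, B6–B7, B7–B8, B8–B9

Each bag holds 2 vertices, so the decomposition has width 1, which upper-bounds the treewidth. Any graph with an edge has treewidth ≥ 1, and G has the edge 8–3. Therefore the treewidth is 1.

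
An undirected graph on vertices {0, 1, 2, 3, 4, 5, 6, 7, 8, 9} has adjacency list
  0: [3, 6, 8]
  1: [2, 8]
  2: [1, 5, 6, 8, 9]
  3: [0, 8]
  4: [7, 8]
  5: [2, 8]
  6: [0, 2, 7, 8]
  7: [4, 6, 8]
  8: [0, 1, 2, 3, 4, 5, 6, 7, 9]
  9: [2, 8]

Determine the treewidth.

A width-2 tree decomposition is:
Bags: B1 = {6, 7, 8}  B2 = {2, 6, 8}  B3 = {4, 7, 8}  B4 = {0, 6, 8}  B5 = {2, 8, 9}  B6 = {0, 3, 8}  B7 = {2, 5, 8}  B8 = {1, 2, 8}
Tree: B1–B2, B1–B3, B1–B4, B2–B5, B4–B6, B2–B7, B5–B8
The largest bag has 3 vertices, giving width 2; this decomposition certifies tw(G) ≤ 2. On the other hand G contains the 3-clique {0, 3, 8}. A clique must lie in a single bag of any decomposition, so no decomposition can have width below 2. The upper and lower bounds meet at 2, so that is the treewidth.

2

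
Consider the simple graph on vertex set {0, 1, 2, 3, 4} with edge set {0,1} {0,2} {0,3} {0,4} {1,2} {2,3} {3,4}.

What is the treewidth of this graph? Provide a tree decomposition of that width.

Every bag has size at most 3, so the width is 3 − 1 = 2 and tw(G) ≤ 2. Conversely, {0, 1, 2} is a clique of size 3, and the vertices of any clique must share a bag in every tree decomposition; so some bag has ≥ 3 vertices and tw(G) ≥ 2. The upper and lower bounds meet at 2, so that is the treewidth.

Treewidth 2.
Bags: B1 = {0, 2, 3}  B2 = {0, 3, 4}  B3 = {0, 1, 2}
Tree: B1–B2, B1–B3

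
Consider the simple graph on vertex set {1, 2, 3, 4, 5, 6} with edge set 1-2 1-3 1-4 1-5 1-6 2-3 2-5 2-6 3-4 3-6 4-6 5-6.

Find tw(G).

A width-3 tree decomposition is:
Bags: B1 = {1, 2, 5, 6}  B2 = {1, 2, 3, 6}  B3 = {1, 3, 4, 6}
Tree: B1–B2, B2–B3
The largest bag has 4 vertices, giving width 3; this decomposition certifies tw(G) ≤ 3. On the other hand G contains the 4-clique {1, 2, 3, 6}. A clique must lie in a single bag of any decomposition, so no decomposition can have width below 3. Combining the bounds, tw(G) = 3.

3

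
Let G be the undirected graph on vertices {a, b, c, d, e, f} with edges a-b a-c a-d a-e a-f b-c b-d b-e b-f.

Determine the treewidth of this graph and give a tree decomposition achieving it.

Treewidth 2.
One such decomposition:
Bags: B1 = {a, b, f}  B2 = {a, b, e}  B3 = {a, b, c}  B4 = {a, b, d}
Tree: B1–B2, B1–B3, B2–B4

Every bag has size at most 3, so the width is 3 − 1 = 2 and tw(G) ≤ 2. Conversely, {a, b, d} is a clique of size 3, and the vertices of any clique must share a bag in every tree decomposition; so some bag has ≥ 3 vertices and tw(G) ≥ 2. Therefore the treewidth is 2.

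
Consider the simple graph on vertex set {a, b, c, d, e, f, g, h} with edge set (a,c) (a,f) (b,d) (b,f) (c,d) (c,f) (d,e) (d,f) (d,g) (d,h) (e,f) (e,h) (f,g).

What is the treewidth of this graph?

2

A width-2 tree decomposition is:
Bags: B1 = {d, e, f}  B2 = {c, d, f}  B3 = {d, f, g}  B4 = {b, d, f}  B5 = {a, c, f}  B6 = {d, e, h}
Tree: B1–B2, B1–B3, B3–B4, B2–B5, B1–B6
Every bag has size at most 3, so the width is 3 − 1 = 2 and tw(G) ≤ 2. For the lower bound, the 3 vertices {d, e, h} are pairwise adjacent, and any tree decomposition puts a clique entirely inside one bag — forcing width ≥ 2. Combining the bounds, tw(G) = 2.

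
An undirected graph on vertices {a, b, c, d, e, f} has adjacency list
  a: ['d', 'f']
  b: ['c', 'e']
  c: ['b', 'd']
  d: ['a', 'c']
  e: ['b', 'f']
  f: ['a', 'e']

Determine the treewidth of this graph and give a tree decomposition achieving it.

Treewidth 2.
Bags: B1 = {a, c, d}  B2 = {a, b, c}  B3 = {a, b, e}  B4 = {a, e, f}
Tree: B1–B2, B2–B3, B3–B4

Every bag has size at most 3, so the width is 3 − 1 = 2 and tw(G) ≤ 2. For the lower bound, G contains the cycle a–d–c–b–e–f–a, so G is not a forest; only forests have treewidth ≤ 1, hence tw(G) ≥ 2. Combining the bounds, tw(G) = 2.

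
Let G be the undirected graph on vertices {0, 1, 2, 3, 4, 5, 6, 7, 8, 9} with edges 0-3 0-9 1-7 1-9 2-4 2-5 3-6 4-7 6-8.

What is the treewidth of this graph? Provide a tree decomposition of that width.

Each bag holds 2 vertices, so the decomposition has width 1, which upper-bounds the treewidth. Any graph with an edge has treewidth ≥ 1, and G has the edge 8–6. Hence tw(G) = 1 exactly.

Treewidth 1.
Bags: B1 = {6, 8}  B2 = {3, 6}  B3 = {0, 3}  B4 = {0, 9}  B5 = {1, 9}  B6 = {1, 7}  B7 = {4, 7}  B8 = {2, 4}  B9 = {2, 5}
Tree: B1–B2, B2–B3, B3–B4, B4–B5, B5–B6, B6–B7, B7–B8, B8–B9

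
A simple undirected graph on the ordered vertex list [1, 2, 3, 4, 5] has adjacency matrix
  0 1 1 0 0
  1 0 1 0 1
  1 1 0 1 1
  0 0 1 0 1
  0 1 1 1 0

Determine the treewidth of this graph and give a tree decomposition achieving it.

Treewidth 2.
One optimal decomposition is:
Bags: B1 = {1, 2, 3}  B2 = {2, 3, 5}  B3 = {3, 4, 5}
Tree: B1–B2, B2–B3

The largest bag has 3 vertices, giving width 2; this decomposition certifies tw(G) ≤ 2. On the other hand G contains the 3-clique {1, 2, 3}. A clique must lie in a single bag of any decomposition, so no decomposition can have width below 2. Therefore the treewidth is 2.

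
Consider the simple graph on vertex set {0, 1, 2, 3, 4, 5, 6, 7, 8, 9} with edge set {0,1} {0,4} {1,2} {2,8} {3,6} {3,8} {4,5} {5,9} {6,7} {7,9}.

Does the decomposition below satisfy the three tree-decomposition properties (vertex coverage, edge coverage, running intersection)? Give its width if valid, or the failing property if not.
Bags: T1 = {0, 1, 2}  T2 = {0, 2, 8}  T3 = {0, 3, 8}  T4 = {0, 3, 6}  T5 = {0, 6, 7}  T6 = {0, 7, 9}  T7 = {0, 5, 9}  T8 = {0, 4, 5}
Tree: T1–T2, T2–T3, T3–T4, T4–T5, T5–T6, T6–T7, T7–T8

Vertex coverage: the bags together contain {0, 1, 2, 3, 4, 5, 6, 7, 8, 9}, the full vertex set. Edge coverage: each edge of G has both endpoints in at least one bag. Running intersection: for every vertex, the bags containing it form a connected subtree. All three properties hold, so this is a valid tree decomposition of width max|bag| − 1 = 2, and hence tw(G) ≤ 2.

Yes; width 2.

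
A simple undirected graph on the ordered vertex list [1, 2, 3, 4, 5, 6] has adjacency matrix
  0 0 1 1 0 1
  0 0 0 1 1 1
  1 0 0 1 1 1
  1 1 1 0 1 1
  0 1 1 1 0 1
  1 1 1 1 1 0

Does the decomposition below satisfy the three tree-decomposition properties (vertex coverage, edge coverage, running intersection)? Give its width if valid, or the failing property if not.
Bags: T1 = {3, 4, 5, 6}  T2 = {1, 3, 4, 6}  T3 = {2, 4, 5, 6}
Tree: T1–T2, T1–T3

Vertex coverage: the bags together contain {1, 2, 3, 4, 5, 6}, the full vertex set. Edge coverage: each edge of G has both endpoints in at least one bag. Running intersection: for every vertex, the bags containing it form a connected subtree. All three properties hold, so this is a valid tree decomposition of width max|bag| − 1 = 3, and hence tw(G) ≤ 3.

Yes; width 3.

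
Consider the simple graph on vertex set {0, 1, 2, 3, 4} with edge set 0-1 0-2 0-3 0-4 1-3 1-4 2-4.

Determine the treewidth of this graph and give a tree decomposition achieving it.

Every bag has size at most 3, so the width is 3 − 1 = 2 and tw(G) ≤ 2. On the other hand G contains the 3-clique {0, 1, 3}. A clique must lie in a single bag of any decomposition, so no decomposition can have width below 2. Combining the bounds, tw(G) = 2.

Treewidth 2.
One optimal decomposition is:
Bags: B1 = {0, 1, 3}  B2 = {0, 1, 4}  B3 = {0, 2, 4}
Tree: B1–B2, B2–B3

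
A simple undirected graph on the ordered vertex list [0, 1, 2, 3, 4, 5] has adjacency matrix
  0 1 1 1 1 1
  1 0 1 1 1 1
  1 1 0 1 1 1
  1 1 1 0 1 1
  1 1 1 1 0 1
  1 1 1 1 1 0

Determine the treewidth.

5

A width-5 tree decomposition is:
Bags: B1 = {0, 1, 2, 3, 4, 5}
Tree: (single bag)
With just one bag of size 6, the width is 6 − 1 = 5, so tw(G) ≤ 5. On the other hand G contains the 6-clique {0, 1, 2, 3, 4, 5}. A clique must lie in a single bag of any decomposition, so no decomposition can have width below 5. The upper and lower bounds meet at 5, so that is the treewidth.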